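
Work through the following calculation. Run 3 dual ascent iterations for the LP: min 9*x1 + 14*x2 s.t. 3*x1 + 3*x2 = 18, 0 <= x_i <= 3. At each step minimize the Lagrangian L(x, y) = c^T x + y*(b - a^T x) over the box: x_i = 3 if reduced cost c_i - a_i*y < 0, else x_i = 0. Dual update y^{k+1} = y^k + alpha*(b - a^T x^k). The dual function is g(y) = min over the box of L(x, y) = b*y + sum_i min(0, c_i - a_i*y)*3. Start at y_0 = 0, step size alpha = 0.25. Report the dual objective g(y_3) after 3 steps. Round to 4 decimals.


Dual ascent for LP: min 9*x1 + 14*x2, 3*x1 + 3*x2 = 18, 0 <= x_i <= 3
Step 1: y^k = 0.0, reduced costs: (9.0, 14.0)
  x^k = (0.0, 0.0), subgradient = b - a^T x = 18.0
  y^{k+1} = 0.0 + 0.25*18.0 = 4.5
Step 2: y^k = 4.5, reduced costs: (-4.5, 0.5)
  x^k = (3.0, 0.0), subgradient = b - a^T x = 9.0
  y^{k+1} = 4.5 + 0.25*9.0 = 6.75
Step 3: y^k = 6.75, reduced costs: (-11.25, -6.25)
  x^k = (3.0, 3.0), subgradient = b - a^T x = 0.0
  y^{k+1} = 6.75 + 0.25*0.0 = 6.75
Dual objective at y_3 = 6.75: reduced costs (-11.25, -6.25), box minimizer x = (3.0, 3.0)
g(y_3) = b*y + (c1 - a1*y)*x1 + (c2 - a2*y)*x2 = 18*6.75 + (-11.25)*3.0 + (-6.25)*3.0 = 121.5 - 33.75 - 18.75 = 69.0


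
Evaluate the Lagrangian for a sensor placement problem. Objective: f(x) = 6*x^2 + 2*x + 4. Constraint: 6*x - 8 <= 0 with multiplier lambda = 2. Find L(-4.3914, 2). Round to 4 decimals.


Step 1: Evaluate f(x).
f(-4.3914) = 6*(-4.3914)^2 + 2*(-4.3914) + 4 = 110.9236
Step 2: Evaluate g(x).
g(-4.3914) = 6*-4.3914 - 8 = -34.3484
Step 3: Compute Lagrangian.
L = 110.9236 + 2*-34.3484 = 42.2268


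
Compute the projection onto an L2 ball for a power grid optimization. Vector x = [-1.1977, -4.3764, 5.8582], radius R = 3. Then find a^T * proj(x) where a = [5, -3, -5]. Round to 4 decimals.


Step 1: Compute ||x|| (intermediates to 6 decimals).
||x|| = sqrt((-1.1977)^2 + (-4.3764)^2 + 5.8582^2) = 7.409849
Step 2: Project.
Since ||x|| > R, scale = R/||x|| = 3/7.409849 = 0.404867, proj(x) = scale * x
proj(x) = [-0.484909, -1.77186, 2.371792]
Step 3: Dot product.
a^T * proj(x) = 5*(-0.484909) - 3*(-1.77186) - 5*2.371792 = -8.9679


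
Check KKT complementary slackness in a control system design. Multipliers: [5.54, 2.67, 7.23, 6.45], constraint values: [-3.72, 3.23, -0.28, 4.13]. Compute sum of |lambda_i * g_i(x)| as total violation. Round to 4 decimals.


KKT complementary slackness check:
lambda_1 * g_1 = 5.54 * -3.72 = -20.6088
lambda_2 * g_2 = 2.67 * 3.23 = 8.6241
lambda_3 * g_3 = 7.23 * -0.28 = -2.0244
lambda_4 * g_4 = 6.45 * 4.13 = 26.6385
Total violation = 20.6088 + 8.6241 + 2.0244 + 26.6385 = 57.8958


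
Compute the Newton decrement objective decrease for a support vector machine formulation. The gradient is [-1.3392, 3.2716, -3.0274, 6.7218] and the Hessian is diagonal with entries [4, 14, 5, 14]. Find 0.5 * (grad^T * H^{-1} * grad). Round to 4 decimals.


Step 1: H is diagonal, so H^(-1) * g = [-0.3348, 0.2337, -0.6055, 0.4801].
Step 2: g^T H^(-1) g = sum_i g_i^2 / H_ii
  = (-1.3392)^2/4 + (3.2716)^2/14 + (-3.0274)^2/5 + (6.7218)^2/14
  = 0.4484 + 0.7645 + 1.833 + 3.2273 = 6.2732
Step 3: Objective decrease = 0.5 * g^T H^(-1) g = 3.1366


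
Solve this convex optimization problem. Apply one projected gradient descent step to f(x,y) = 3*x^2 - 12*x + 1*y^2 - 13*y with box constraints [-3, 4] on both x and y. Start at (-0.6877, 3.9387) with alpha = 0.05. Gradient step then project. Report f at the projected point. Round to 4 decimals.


Step 1: Compute gradient at (-0.6877, 3.9387).
grad_x = 2*3*-0.6877 - 12 = -16.1262
grad_y = 2*1*3.9387 - 13 = -5.1226
Step 2: Gradient step.
x_raw = -0.6877 - 0.05*-16.1262 = 0.1186
y_raw = 3.9387 - 0.05*-5.1226 = 4.1948
Step 3: Project onto [-3, 4].
x_proj = clip(0.1186) = 0.1186
y_proj = clip(4.1948) = 4.0
Step 4: Evaluate f.
f(0.1186, 4.0) = -37.3811


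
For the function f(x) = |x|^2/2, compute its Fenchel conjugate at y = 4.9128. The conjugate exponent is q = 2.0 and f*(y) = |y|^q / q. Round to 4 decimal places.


The conjugate exponent q satisfies 1/p + 1/q = 1.
p = 2, so q = 2/(2 - 1) = 2.0
|y|^q = 4.9128^2.0 = 24.1356
f*(4.9128) = 24.1356 / 2.0 = 12.0678


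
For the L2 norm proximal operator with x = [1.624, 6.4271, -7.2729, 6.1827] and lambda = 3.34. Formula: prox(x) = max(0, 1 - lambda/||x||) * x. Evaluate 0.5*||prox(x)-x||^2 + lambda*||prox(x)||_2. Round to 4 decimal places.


Step 1: Compute ||x||.
||x|| = 11.6218
Step 2: Compute scaling factor.
scale = max(0, 1 - 3.34/11.6218) = 0.7126
Step 3: prox(x) = [1.1573, 4.58, -5.1827, 4.4058]
||prox(x)|| = 8.2818
Step 4: Proximal objective.
0.5*||prox-x||^2 = 5.5778
lambda*||prox|| = 27.6612
Total = 33.239


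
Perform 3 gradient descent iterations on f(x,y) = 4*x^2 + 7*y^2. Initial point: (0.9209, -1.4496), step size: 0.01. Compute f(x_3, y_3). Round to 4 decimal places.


Gradient descent on f(x,y) = 4*x^2 + 7*y^2.
Starting point: (0.9209, -1.4496), alpha = 0.01
Step 1: grad_x = 2*4*0.9209 = 7.3672, grad_y = 2*7*-1.4496 = -20.2944
  x_1 = 0.9209 - 0.01*7.3672 = 0.8472
  y_1 = -1.4496 - 0.01*-20.2944 = -1.2467
Step 2: grad_x = 2*4*0.8472 = 6.7778, grad_y = 2*7*-1.2467 = -17.4532
  x_2 = 0.8472 - 0.01*6.7778 = 0.7794
  y_2 = -1.2467 - 0.01*-17.4532 = -1.0721
Step 3: grad_x = 2*4*0.7794 = 6.2356, grad_y = 2*7*-1.0721 = -15.0097
  x_3 = 0.7794 - 0.01*6.2356 = 0.7171
  y_3 = -1.0721 - 0.01*-15.0097 = -0.922
f(0.7171, -0.922) = 4*0.7171^2 + 7*(-0.922)^2 = 8.0078


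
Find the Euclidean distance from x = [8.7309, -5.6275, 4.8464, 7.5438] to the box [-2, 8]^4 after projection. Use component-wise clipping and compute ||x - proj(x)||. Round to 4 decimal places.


Project each component onto [-2, 8].
clip(8.7309) = 8.0, clip(-5.6275) = -2.0, clip(4.8464) = 4.8464, clip(7.5438) = 7.5438
Projection = [8.0, -2.0, 4.8464, 7.5438]
Squared diffs: [0.5342, 13.1588, 0.0, 0.0]
Distance = sqrt(13.693) = 3.7004


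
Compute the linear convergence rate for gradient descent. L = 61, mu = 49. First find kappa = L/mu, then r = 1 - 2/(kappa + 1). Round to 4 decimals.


Step 1: Compute the condition number.
kappa = L/mu = 61/49 = 1.2449
Step 2: Compute the convergence rate.
r = 1 - 2/(kappa + 1) = 1 - 2*mu/(L + mu) = (L - mu)/(L + mu) = 12/110 = 0.1091


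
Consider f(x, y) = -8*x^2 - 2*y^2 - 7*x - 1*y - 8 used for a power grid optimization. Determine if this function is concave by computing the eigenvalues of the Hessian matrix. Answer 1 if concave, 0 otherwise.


The Hessian of f(x,y) = -8*x^2 - 2*y^2 - 7*x - 1*y - 8 is:
H = [[-16, 0], [0, -4]]
Trace = -16 - 4 = -20
Determinant = -16*-4 - (0)^2 = 64
Discriminant = (-20)^2 - 4*64 = 144.0
Eigenvalues: lambda_1 = -16.0, lambda_2 = -4.0
The function is concave.

1


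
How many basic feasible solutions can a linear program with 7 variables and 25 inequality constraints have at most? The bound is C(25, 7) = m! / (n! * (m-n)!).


Each vertex corresponds to some choice of n active constraints out of m, so the number of vertices is at most C(m, n) = m! / (n!(m-n)!).
m = 25, n = 7
Numerator: 25 * 24 * 23 * 22 * 21 * 20 * 19
Denominator: 7! = 5040
C(25, 7) = 480700


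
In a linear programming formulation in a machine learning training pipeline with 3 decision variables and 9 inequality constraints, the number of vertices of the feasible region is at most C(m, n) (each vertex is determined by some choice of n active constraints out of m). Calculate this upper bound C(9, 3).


Each vertex corresponds to some choice of n active constraints out of m, so the number of vertices is at most C(m, n) = m! / (n!(m-n)!).
m = 9, n = 3
Numerator: 9 * 8 * 7
Denominator: 3! = 6
C(9, 3) = 84


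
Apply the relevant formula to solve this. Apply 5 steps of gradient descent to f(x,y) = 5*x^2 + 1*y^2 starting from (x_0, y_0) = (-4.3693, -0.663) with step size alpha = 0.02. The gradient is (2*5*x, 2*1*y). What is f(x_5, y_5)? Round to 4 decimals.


Gradient descent on f(x,y) = 5*x^2 + 1*y^2.
Starting point: (-4.3693, -0.663), alpha = 0.02
Step 1: grad_x = 2*5*-4.3693 = -43.693, grad_y = 2*1*-0.663 = -1.326
  x_1 = -4.3693 - 0.02*-43.693 = -3.4954
  y_1 = -0.663 - 0.02*-1.326 = -0.6365
Step 2: grad_x = 2*5*-3.4954 = -34.9544, grad_y = 2*1*-0.6365 = -1.273
  x_2 = -3.4954 - 0.02*-34.9544 = -2.7964
  y_2 = -0.6365 - 0.02*-1.273 = -0.611
Step 3: grad_x = 2*5*-2.7964 = -27.9635, grad_y = 2*1*-0.611 = -1.222
  x_3 = -2.7964 - 0.02*-27.9635 = -2.2371
  y_3 = -0.611 - 0.02*-1.222 = -0.5866
Step 4: grad_x = 2*5*-2.2371 = -22.3708, grad_y = 2*1*-0.5866 = -1.1732
  x_4 = -2.2371 - 0.02*-22.3708 = -1.7897
  y_4 = -0.5866 - 0.02*-1.1732 = -0.5631
Step 5: grad_x = 2*5*-1.7897 = -17.8967, grad_y = 2*1*-0.5631 = -1.1262
  x_5 = -1.7897 - 0.02*-17.8967 = -1.4317
  y_5 = -0.5631 - 0.02*-1.1262 = -0.5406
f(-1.4317, -0.5406) = 5*(-1.4317)^2 + 1*(-0.5406)^2 = 10.5415


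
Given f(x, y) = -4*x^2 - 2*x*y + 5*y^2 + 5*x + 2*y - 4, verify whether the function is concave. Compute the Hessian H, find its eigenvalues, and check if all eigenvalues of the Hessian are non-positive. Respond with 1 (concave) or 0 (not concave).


The Hessian of f(x,y) = -4*x^2 - 2*x*y + 5*y^2 + 5*x + 2*y - 4 is:
H = [[-8, -2], [-2, 10]]
Trace = -8 + 10 = 2
Determinant = -8*10 - (-2)^2 = -84
Discriminant = (2)^2 - 4*-84 = 340.0
Eigenvalues: lambda_1 = -8.2195, lambda_2 = 10.2195
The function is not concave.

0


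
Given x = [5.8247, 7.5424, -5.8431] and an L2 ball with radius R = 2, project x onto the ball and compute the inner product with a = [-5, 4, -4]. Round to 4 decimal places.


Step 1: Compute ||x|| (intermediates to 6 decimals).
||x|| = sqrt(5.8247^2 + 7.5424^2 + (-5.8431)^2) = 11.178405
Step 2: Project.
Since ||x|| > R, scale = R/||x|| = 2/11.178405 = 0.178916, proj(x) = scale * x
proj(x) = [1.042132, 1.349456, -1.045424]
Step 3: Dot product.
a^T * proj(x) = -5*1.042132 + 4*1.349456 - 4*(-1.045424) = 4.3689


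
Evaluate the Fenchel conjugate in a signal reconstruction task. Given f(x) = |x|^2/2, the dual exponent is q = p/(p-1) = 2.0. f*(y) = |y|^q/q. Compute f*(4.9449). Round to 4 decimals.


The conjugate exponent q satisfies 1/p + 1/q = 1.
p = 2, so q = 2/(2 - 1) = 2.0
|y|^q = 4.9449^2.0 = 24.452
f*(4.9449) = 24.452 / 2.0 = 12.226


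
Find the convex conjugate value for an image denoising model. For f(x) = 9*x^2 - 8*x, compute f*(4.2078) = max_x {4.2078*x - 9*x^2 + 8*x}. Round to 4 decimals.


f*(y) = sup_x {y*x - a*x^2 - b*x} = sup_x {(y-b)*x - a*x^2}
FOC: (y - b) - 2a*x = 0 => x* = (y - b)/(2a)
x* = (4.2078 + 8)/(2*9) = 0.6782
f*(4.2078) = (y-b)^2/(4a) = (4.2078 + 8)^2/(4*9)
= 149.0304/36 = 4.1397


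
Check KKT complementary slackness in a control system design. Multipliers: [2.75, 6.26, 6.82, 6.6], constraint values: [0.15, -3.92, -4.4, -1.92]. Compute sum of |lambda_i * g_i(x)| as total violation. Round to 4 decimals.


KKT complementary slackness check:
lambda_1 * g_1 = 2.75 * 0.15 = 0.4125
lambda_2 * g_2 = 6.26 * -3.92 = -24.5392
lambda_3 * g_3 = 6.82 * -4.4 = -30.008
lambda_4 * g_4 = 6.6 * -1.92 = -12.672
Total violation = 0.4125 + 24.5392 + 30.008 + 12.672 = 67.6317


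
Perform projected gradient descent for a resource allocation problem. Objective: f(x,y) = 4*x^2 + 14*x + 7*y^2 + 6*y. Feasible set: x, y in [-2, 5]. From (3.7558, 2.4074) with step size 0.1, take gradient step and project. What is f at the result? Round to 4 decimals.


Step 1: Compute gradient at (3.7558, 2.4074).
grad_x = 2*4*3.7558 + 14 = 44.0464
grad_y = 2*7*2.4074 + 6 = 39.7036
Step 2: Gradient step.
x_raw = 3.7558 - 0.1*44.0464 = -0.6488
y_raw = 2.4074 - 0.1*39.7036 = -1.563
Step 3: Project onto [-2, 5].
x_proj = clip(-0.6488) = -0.6488
y_proj = clip(-1.563) = -1.563
Step 4: Evaluate f.
f(-0.6488, -1.563) = 0.3224


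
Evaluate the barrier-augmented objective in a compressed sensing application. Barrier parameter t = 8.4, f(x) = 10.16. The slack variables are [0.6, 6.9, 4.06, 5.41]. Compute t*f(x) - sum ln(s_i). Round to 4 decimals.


Step 1: Compute log-barrier.
ln values: [-0.5108, 1.9315, 1.4012, 1.6882]
phi = -(-0.5108 + 1.9315 + 1.4012 + 1.6882) = -4.5101
Step 2: Compute augmented objective.
t*f(x) = 8.4*10.16 = 85.344
Total = 85.344 - 4.5101 = 80.8339


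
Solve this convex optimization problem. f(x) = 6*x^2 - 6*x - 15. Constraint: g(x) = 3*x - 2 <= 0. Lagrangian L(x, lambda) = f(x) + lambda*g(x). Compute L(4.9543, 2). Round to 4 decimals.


Step 1: Evaluate f(x).
f(4.9543) = 6*4.9543^2 - 6*4.9543 - 15 = 102.5447
Step 2: Evaluate g(x).
g(4.9543) = 3*4.9543 - 2 = 12.8629
Step 3: Compute Lagrangian.
L = 102.5447 + 2*12.8629 = 128.2705


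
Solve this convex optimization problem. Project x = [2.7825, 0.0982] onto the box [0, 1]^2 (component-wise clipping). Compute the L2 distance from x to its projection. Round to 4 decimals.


Project each component onto [0, 1].
clip(2.7825) = 1.0, clip(0.0982) = 0.0982
Projection = [1.0, 0.0982]
Squared diffs: [3.1773, 0.0]
Distance = sqrt(3.1773) = 1.7825


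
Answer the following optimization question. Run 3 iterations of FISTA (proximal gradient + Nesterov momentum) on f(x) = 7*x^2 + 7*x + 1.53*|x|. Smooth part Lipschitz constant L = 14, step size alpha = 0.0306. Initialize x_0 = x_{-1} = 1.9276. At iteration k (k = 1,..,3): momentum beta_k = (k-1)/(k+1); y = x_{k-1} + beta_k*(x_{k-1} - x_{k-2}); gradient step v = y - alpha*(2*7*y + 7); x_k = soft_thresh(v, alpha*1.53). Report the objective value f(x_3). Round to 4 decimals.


FISTA on f(x) = 7*x^2 + 7*x + 1.53*|x|
L = 14, alpha = 0.0306
Iteration 1: beta = 0.0, y = 1.9276 + 0.0*(1.9276 - 1.9276) = 1.9276
  grad(y) = 33.9864, v = y - alpha*grad = 0.8876
  prox(v) = soft_thresh(0.8876, 0.0468) = 0.8408
Iteration 2: beta = 0.3333, y = 0.8408 + 0.3333*(0.8408 - 1.9276) = 0.4785
  grad(y) = 13.6994, v = y - alpha*grad = 0.0593
  prox(v) = soft_thresh(0.0593, 0.0468) = 0.0125
Iteration 3: beta = 0.5, y = 0.0125 + 0.5*(0.0125 - 0.8408) = -0.4016
  grad(y) = 1.3771, v = y - alpha*grad = -0.4438
  prox(v) = soft_thresh(-0.4438, 0.0468) = -0.397
f(x_3) = 7*(-0.397)^2 + 7*(-0.397) + 1.53*|-0.397| = -1.0683


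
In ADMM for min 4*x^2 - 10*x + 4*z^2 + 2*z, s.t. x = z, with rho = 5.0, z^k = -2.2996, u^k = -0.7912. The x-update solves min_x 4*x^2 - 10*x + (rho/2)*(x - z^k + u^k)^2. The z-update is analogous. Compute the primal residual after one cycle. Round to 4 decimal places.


ADMM iteration with rho = 5.0, z^k = -2.2996, u^k = -0.7912
Step 1: x-update.
Minimize 4*x^2 - 10*x + (5.0/2)*(x + 2.2996 - 0.7912)^2
FOC: (2*4 + 5.0)*x = 10 + 5.0*(-2.2996 + 0.7912)
x^{k+1} = 0.1891
Step 2: z-update.
Minimize 4*z^2 + 2*z + (5.0/2)*(0.1891 - z - 0.7912)^2
FOC: (2*4 + 5.0)*z = -2 + 5.0*(0.1891 - 0.7912)
z^{k+1} = -0.3854
Step 3: u-update.
u^{k+1} = -0.7912 + 0.1891 + 0.3854 = -0.2167
Step 4: Primal residual = |0.1891 + 0.3854| = 0.5745


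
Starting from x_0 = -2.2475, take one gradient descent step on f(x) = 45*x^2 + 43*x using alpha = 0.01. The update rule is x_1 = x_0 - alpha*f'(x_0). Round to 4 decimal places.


We compute the gradient at x_0 and apply the update.
f'(x) = 90*x + 43
f'(-2.2475) = 90*-2.2475 + 43 = -159.275
x_1 = -2.2475 - 0.01*-159.275 = -0.6548


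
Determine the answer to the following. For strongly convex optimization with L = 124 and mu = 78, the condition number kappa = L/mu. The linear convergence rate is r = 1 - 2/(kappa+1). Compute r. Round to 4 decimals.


Step 1: Compute the condition number.
kappa = L/mu = 124/78 = 1.5897
Step 2: Compute the convergence rate.
r = 1 - 2/(kappa + 1) = 1 - 2*mu/(L + mu) = (L - mu)/(L + mu) = 46/202 = 0.2277


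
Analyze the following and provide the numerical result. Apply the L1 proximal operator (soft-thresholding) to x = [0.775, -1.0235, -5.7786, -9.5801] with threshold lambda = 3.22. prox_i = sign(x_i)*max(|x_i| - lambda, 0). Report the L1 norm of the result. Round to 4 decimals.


Soft-thresholding with lambda = 3.22:
prox(0.775) = sign(0.775)*max(|0.775| - 3.22, 0) = 0.0
prox(-1.0235) = sign(-1.0235)*max(|-1.0235| - 3.22, 0) = 0.0
prox(-5.7786) = sign(-5.7786)*max(|-5.7786| - 3.22, 0) = -2.5586
prox(-9.5801) = sign(-9.5801)*max(|-9.5801| - 3.22, 0) = -6.3601
prox(x) = [0.0, 0.0, -2.5586, -6.3601]
||prox(x)||_1 = 0.0 + 0.0 + 2.5586 + 6.3601 = 8.9187


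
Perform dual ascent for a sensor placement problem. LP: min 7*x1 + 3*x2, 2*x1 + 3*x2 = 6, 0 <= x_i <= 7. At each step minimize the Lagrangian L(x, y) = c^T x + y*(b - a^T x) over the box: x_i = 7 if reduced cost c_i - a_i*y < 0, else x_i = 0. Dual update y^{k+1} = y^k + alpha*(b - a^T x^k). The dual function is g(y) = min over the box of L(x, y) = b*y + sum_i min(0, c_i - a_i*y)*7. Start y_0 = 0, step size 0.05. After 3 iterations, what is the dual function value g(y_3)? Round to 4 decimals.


Dual ascent for LP: min 7*x1 + 3*x2, 2*x1 + 3*x2 = 6, 0 <= x_i <= 7
Step 1: y^k = 0.0, reduced costs: (7.0, 3.0)
  x^k = (0.0, 0.0), subgradient = b - a^T x = 6.0
  y^{k+1} = 0.0 + 0.05*6.0 = 0.3
Step 2: y^k = 0.3, reduced costs: (6.4, 2.1)
  x^k = (0.0, 0.0), subgradient = b - a^T x = 6.0
  y^{k+1} = 0.3 + 0.05*6.0 = 0.6
Step 3: y^k = 0.6, reduced costs: (5.8, 1.2)
  x^k = (0.0, 0.0), subgradient = b - a^T x = 6.0
  y^{k+1} = 0.6 + 0.05*6.0 = 0.9
Dual objective at y_3 = 0.9: reduced costs (5.2, 0.3), box minimizer x = (0.0, 0.0)
g(y_3) = b*y + (c1 - a1*y)*x1 + (c2 - a2*y)*x2 = 6*0.9 + 5.2*0.0 + 0.3*0.0 = 5.4 + 0.0 + 0.0 = 5.4


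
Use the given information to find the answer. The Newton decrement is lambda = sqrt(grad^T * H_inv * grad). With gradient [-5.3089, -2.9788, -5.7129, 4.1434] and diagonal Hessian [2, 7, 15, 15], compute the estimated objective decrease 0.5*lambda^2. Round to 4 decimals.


Step 1: H is diagonal, so H^(-1) * g = [-2.6545, -0.4255, -0.3809, 0.2762].
Step 2: g^T H^(-1) g = sum_i g_i^2 / H_ii
  = (-5.3089)^2/2 + (-2.9788)^2/7 + (-5.7129)^2/15 + (4.1434)^2/15
  = 14.0922 + 1.2676 + 2.1758 + 1.1445 = 18.6801
Step 3: Objective decrease = 0.5 * g^T H^(-1) g = 9.3401


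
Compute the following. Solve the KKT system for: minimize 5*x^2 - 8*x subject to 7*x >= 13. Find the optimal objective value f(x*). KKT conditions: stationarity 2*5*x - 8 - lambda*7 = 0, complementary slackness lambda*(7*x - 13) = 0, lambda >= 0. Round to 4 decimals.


Step 1: Try lambda = 0 (constraint inactive).
x_unc = 8/(2*5) = 0.8
Check: 7*0.8 = 5.6 < 13 -- violated!
Step 2: Constraint must be active: 7*x = 13
x* = 13/7 = 1.8571 (rounded; the exact value 13/7 is used below)
lambda = (2*5*(13/7) - 8)/7 = 1.5102
Step 3: Compute optimal value.
f(x*) = 5*(13/7)^2 - 8*(13/7) = 2.3878


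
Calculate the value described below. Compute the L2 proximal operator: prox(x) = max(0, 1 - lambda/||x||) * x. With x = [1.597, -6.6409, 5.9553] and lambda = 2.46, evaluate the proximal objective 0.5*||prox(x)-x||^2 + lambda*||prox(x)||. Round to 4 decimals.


Step 1: Compute ||x||.
||x|| = 9.0619
Step 2: Compute scaling factor.
scale = max(0, 1 - 2.46/9.0619) = 0.7285
Step 3: prox(x) = [1.1635, -4.8381, 4.3386]
||prox(x)|| = 6.6019
Step 4: Proximal objective.
0.5*||prox-x||^2 = 3.0258
lambda*||prox|| = 16.2407
Total = 19.2664


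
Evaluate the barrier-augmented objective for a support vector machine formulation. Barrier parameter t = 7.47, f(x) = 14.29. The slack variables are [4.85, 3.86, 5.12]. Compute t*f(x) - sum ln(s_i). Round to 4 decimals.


Step 1: Compute log-barrier.
ln values: [1.579, 1.3507, 1.6332]
phi = -(1.579 + 1.3507 + 1.6332) = -4.5628
Step 2: Compute augmented objective.
t*f(x) = 7.47*14.29 = 106.7463
Total = 106.7463 - 4.5628 = 102.1835


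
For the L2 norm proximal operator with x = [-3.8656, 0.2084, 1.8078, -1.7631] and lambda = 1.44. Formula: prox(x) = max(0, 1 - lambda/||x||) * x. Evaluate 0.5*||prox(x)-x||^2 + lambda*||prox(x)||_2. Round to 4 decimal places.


Step 1: Compute ||x||.
||x|| = 4.622
Step 2: Compute scaling factor.
scale = max(0, 1 - 1.44/4.622) = 0.6884
Step 3: prox(x) = [-2.6613, 0.1435, 1.2446, -1.2138]
||prox(x)|| = 3.182
Step 4: Proximal objective.
0.5*||prox-x||^2 = 1.0368
lambda*||prox|| = 4.5821
Total = 5.6189


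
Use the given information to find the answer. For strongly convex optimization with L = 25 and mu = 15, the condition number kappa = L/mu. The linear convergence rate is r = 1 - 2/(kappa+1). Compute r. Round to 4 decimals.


Step 1: Compute the condition number.
kappa = L/mu = 25/15 = 1.6667
Step 2: Compute the convergence rate.
r = 1 - 2/(kappa + 1) = 1 - 2*mu/(L + mu) = (L - mu)/(L + mu) = 10/40 = 0.25


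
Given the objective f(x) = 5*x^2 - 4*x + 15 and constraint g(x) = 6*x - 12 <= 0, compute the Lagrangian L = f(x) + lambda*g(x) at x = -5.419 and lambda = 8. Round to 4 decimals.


Step 1: Evaluate f(x).
f(-5.419) = 5*(-5.419)^2 - 4*(-5.419) + 15 = 183.5038
Step 2: Evaluate g(x).
g(-5.419) = 6*-5.419 - 12 = -44.514
Step 3: Compute Lagrangian.
L = 183.5038 + 8*-44.514 = -172.6082


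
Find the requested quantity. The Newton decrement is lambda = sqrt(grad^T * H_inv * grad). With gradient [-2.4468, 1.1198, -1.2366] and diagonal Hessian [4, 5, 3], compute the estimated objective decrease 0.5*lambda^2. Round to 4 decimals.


Step 1: H is diagonal, so H^(-1) * g = [-0.6117, 0.224, -0.4122].
Step 2: g^T H^(-1) g = sum_i g_i^2 / H_ii
  = (-2.4468)^2/4 + (1.1198)^2/5 + (-1.2366)^2/3
  = 1.4967 + 0.2508 + 0.5097 = 2.2572
Step 3: Objective decrease = 0.5 * g^T H^(-1) g = 1.1286


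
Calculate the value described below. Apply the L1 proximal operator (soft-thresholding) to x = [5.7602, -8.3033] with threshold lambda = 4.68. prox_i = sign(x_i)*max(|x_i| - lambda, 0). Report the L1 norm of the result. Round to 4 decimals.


Soft-thresholding with lambda = 4.68:
prox(5.7602) = sign(5.7602)*max(|5.7602| - 4.68, 0) = 1.0802
prox(-8.3033) = sign(-8.3033)*max(|-8.3033| - 4.68, 0) = -3.6233
prox(x) = [1.0802, -3.6233]
||prox(x)||_1 = 1.0802 + 3.6233 = 4.7035


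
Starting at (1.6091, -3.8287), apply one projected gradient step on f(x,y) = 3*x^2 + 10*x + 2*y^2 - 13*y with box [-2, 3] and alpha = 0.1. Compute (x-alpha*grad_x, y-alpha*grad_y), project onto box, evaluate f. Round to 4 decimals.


Step 1: Compute gradient at (1.6091, -3.8287).
grad_x = 2*3*1.6091 + 10 = 19.6546
grad_y = 2*2*-3.8287 - 13 = -28.3148
Step 2: Gradient step.
x_raw = 1.6091 - 0.1*19.6546 = -0.3564
y_raw = -3.8287 - 0.1*-28.3148 = -0.9972
Step 3: Project onto [-2, 3].
x_proj = clip(-0.3564) = -0.3564
y_proj = clip(-0.9972) = -0.9972
Step 4: Evaluate f.
f(-0.3564, -0.9972) = 11.7701


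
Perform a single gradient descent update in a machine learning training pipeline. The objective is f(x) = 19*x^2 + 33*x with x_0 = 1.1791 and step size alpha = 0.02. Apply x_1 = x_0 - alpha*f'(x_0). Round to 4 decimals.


We compute the gradient at x_0 and apply the update.
f'(x) = 38*x + 33
f'(1.1791) = 38*1.1791 + 33 = 77.8058
x_1 = 1.1791 - 0.02*77.8058 = -0.377


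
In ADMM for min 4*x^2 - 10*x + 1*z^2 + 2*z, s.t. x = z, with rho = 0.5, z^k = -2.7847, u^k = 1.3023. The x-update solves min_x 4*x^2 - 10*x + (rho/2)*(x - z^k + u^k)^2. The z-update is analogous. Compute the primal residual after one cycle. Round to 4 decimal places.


ADMM iteration with rho = 0.5, z^k = -2.7847, u^k = 1.3023
Step 1: x-update.
Minimize 4*x^2 - 10*x + (0.5/2)*(x + 2.7847 + 1.3023)^2
FOC: (2*4 + 0.5)*x = 10 + 0.5*(-2.7847 - 1.3023)
x^{k+1} = 0.9361
Step 2: z-update.
Minimize 1*z^2 + 2*z + (0.5/2)*(0.9361 - z + 1.3023)^2
FOC: (2*1 + 0.5)*z = -2 + 0.5*(0.9361 + 1.3023)
z^{k+1} = -0.3523
Step 3: u-update.
u^{k+1} = 1.3023 + 0.9361 + 0.3523 = 2.5907
Step 4: Primal residual = |0.9361 + 0.3523| = 1.2884


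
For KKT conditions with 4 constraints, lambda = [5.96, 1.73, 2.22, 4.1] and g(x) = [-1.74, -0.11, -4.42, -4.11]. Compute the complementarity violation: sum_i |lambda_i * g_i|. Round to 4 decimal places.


KKT complementary slackness check:
lambda_1 * g_1 = 5.96 * -1.74 = -10.3704
lambda_2 * g_2 = 1.73 * -0.11 = -0.1903
lambda_3 * g_3 = 2.22 * -4.42 = -9.8124
lambda_4 * g_4 = 4.1 * -4.11 = -16.851
Total violation = 10.3704 + 0.1903 + 9.8124 + 16.851 = 37.2241


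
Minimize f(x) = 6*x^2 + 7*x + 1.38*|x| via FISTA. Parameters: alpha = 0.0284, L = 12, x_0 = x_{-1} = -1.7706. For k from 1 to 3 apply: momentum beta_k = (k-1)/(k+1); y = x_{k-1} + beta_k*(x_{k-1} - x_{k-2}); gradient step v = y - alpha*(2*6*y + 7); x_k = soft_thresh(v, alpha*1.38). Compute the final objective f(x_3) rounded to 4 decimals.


FISTA on f(x) = 6*x^2 + 7*x + 1.38*|x|
L = 12, alpha = 0.0284
Iteration 1: beta = 0.0, y = -1.7706 + 0.0*(-1.7706 + 1.7706) = -1.7706
  grad(y) = -14.2472, v = y - alpha*grad = -1.366
  prox(v) = soft_thresh(-1.366, 0.0392) = -1.3268
Iteration 2: beta = 0.3333, y = -1.3268 + 0.3333*(-1.3268 + 1.7706) = -1.1789
  grad(y) = -7.1462, v = y - alpha*grad = -0.9759
  prox(v) = soft_thresh(-0.9759, 0.0392) = -0.9367
Iteration 3: beta = 0.5, y = -0.9367 + 0.5*(-0.9367 + 1.3268) = -0.7417
  grad(y) = -1.9, v = y - alpha*grad = -0.6877
  prox(v) = soft_thresh(-0.6877, 0.0392) = -0.6485
f(x_3) = 6*(-0.6485)^2 + 7*(-0.6485) + 1.38*|-0.6485| = -1.1212


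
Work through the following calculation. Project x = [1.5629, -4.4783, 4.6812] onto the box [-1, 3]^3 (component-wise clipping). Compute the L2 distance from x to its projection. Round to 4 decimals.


Project each component onto [-1, 3].
clip(1.5629) = 1.5629, clip(-4.4783) = -1.0, clip(4.6812) = 3.0
Projection = [1.5629, -1.0, 3.0]
Squared diffs: [0.0, 12.0986, 2.8264]
Distance = sqrt(14.925) = 3.8633


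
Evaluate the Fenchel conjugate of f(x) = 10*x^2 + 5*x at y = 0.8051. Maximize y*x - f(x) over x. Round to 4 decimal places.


f*(y) = sup_x {y*x - a*x^2 - b*x} = sup_x {(y-b)*x - a*x^2}
FOC: (y - b) - 2a*x = 0 => x* = (y - b)/(2a)
x* = (0.8051 - 5)/(2*10) = -0.2097
f*(0.8051) = (y-b)^2/(4a) = (0.8051 - 5)^2/(4*10)
= 17.5972/40 = 0.4399


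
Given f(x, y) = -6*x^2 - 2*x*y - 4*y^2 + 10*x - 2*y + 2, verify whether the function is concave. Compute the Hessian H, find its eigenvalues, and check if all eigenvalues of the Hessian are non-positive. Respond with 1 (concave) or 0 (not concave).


The Hessian of f(x,y) = -6*x^2 - 2*x*y - 4*y^2 + 10*x - 2*y + 2 is:
H = [[-12, -2], [-2, -8]]
Trace = -12 - 8 = -20
Determinant = -12*-8 - (-2)^2 = 92
Discriminant = (-20)^2 - 4*92 = 32.0
Eigenvalues: lambda_1 = -12.8284, lambda_2 = -7.1716
The function is concave.

1


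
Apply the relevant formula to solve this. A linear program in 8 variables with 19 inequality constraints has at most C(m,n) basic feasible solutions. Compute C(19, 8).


Each vertex corresponds to some choice of n active constraints out of m, so the number of vertices is at most C(m, n) = m! / (n!(m-n)!).
m = 19, n = 8
Numerator: 19 * 18 * 17 * 16 * 15 * 14 * 13 * 12
Denominator: 8! = 40320
C(19, 8) = 75582


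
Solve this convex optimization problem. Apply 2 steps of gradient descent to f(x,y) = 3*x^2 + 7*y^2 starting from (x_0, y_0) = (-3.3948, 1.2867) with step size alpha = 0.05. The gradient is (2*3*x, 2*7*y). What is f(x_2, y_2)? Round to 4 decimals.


Gradient descent on f(x,y) = 3*x^2 + 7*y^2.
Starting point: (-3.3948, 1.2867), alpha = 0.05
Step 1: grad_x = 2*3*-3.3948 = -20.3688, grad_y = 2*7*1.2867 = 18.0138
  x_1 = -3.3948 - 0.05*-20.3688 = -2.3764
  y_1 = 1.2867 - 0.05*18.0138 = 0.386
Step 2: grad_x = 2*3*-2.3764 = -14.2582, grad_y = 2*7*0.386 = 5.4041
  x_2 = -2.3764 - 0.05*-14.2582 = -1.6635
  y_2 = 0.386 - 0.05*5.4041 = 0.1158
f(-1.6635, 0.1158) = 3*(-1.6635)^2 + 7*0.1158^2 = 8.3951


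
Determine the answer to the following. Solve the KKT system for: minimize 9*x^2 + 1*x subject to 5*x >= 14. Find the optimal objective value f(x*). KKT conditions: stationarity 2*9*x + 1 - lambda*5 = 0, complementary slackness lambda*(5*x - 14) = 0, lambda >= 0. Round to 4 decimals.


Step 1: Try lambda = 0 (constraint inactive).
x_unc = -1/(2*9) = -0.0556
Check: 5*-0.0556 = -0.278 < 14 -- violated!
Step 2: Constraint must be active: 5*x = 14
x* = 14/5 = 2.8
lambda = (2*9*2.8 + 1)/5 = 10.28
Step 3: Compute optimal value.
f(x*) = 9*2.8^2 + 1*2.8 = 73.36


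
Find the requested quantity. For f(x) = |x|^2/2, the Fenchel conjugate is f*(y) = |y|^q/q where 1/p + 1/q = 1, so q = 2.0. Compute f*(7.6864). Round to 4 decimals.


The conjugate exponent q satisfies 1/p + 1/q = 1.
p = 2, so q = 2/(2 - 1) = 2.0
|y|^q = 7.6864^2.0 = 59.0807
f*(7.6864) = 59.0807 / 2.0 = 29.5404


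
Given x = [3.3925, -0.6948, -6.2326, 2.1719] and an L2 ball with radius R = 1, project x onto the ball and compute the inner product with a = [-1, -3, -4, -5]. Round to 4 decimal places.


Step 1: Compute ||x|| (intermediates to 6 decimals).
||x|| = sqrt(3.3925^2 + (-0.6948)^2 + (-6.2326)^2 + 2.1719^2) = 7.453473
Step 2: Project.
Since ||x|| > R, scale = R/||x|| = 1/7.453473 = 0.134166, proj(x) = scale * x
proj(x) = [0.455158, -0.093219, -0.836203, 0.291395]
Step 3: Dot product.
a^T * proj(x) = -1*0.455158 - 3*(-0.093219) - 4*(-0.836203) - 5*0.291395 = 1.7123


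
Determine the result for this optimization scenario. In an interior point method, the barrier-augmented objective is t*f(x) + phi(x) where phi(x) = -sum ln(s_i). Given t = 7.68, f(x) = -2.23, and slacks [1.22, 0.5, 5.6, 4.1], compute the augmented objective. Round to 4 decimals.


Step 1: Compute log-barrier.
ln values: [0.1989, -0.6931, 1.7228, 1.411]
phi = -(0.1989 - 0.6931 + 1.7228 + 1.411) = -2.6395
Step 2: Compute augmented objective.
t*f(x) = 7.68*-2.23 = -17.1264
Total = -17.1264 - 2.6395 = -19.7659


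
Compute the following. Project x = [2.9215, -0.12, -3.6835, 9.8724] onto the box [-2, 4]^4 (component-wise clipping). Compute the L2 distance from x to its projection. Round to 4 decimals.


Project each component onto [-2, 4].
clip(2.9215) = 2.9215, clip(-0.12) = -0.12, clip(-3.6835) = -2.0, clip(9.8724) = 4.0
Projection = [2.9215, -0.12, -2.0, 4.0]
Squared diffs: [0.0, 0.0, 2.8342, 34.4851]
Distance = sqrt(37.3193) = 6.1089


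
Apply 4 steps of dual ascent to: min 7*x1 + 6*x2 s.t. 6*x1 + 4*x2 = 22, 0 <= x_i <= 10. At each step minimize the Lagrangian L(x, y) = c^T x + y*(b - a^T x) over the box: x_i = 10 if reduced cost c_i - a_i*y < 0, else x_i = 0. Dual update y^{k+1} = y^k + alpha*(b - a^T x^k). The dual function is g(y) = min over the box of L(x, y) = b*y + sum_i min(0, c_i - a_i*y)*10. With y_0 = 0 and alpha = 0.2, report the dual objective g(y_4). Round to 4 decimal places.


Dual ascent for LP: min 7*x1 + 6*x2, 6*x1 + 4*x2 = 22, 0 <= x_i <= 10
Step 1: y^k = 0.0, reduced costs: (7.0, 6.0)
  x^k = (0.0, 0.0), subgradient = b - a^T x = 22.0
  y^{k+1} = 0.0 + 0.2*22.0 = 4.4
Step 2: y^k = 4.4, reduced costs: (-19.4, -11.6)
  x^k = (10.0, 10.0), subgradient = b - a^T x = -78.0
  y^{k+1} = 4.4 + 0.2*-78.0 = -11.2
Step 3: y^k = -11.2, reduced costs: (74.2, 50.8)
  x^k = (0.0, 0.0), subgradient = b - a^T x = 22.0
  y^{k+1} = -11.2 + 0.2*22.0 = -6.8
Step 4: y^k = -6.8, reduced costs: (47.8, 33.2)
  x^k = (0.0, 0.0), subgradient = b - a^T x = 22.0
  y^{k+1} = -6.8 + 0.2*22.0 = -2.4
Dual objective at y_4 = -2.4: reduced costs (21.4, 15.6), box minimizer x = (0.0, 0.0)
g(y_4) = b*y + (c1 - a1*y)*x1 + (c2 - a2*y)*x2 = 22*(-2.4) + 21.4*0.0 + 15.6*0.0 = -52.8 + 0.0 + 0.0 = -52.8


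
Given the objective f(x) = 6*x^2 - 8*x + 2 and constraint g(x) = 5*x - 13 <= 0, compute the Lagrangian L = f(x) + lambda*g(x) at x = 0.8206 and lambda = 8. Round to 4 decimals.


Step 1: Evaluate f(x).
f(0.8206) = 6*0.8206^2 - 8*0.8206 + 2 = -0.5245
Step 2: Evaluate g(x).
g(0.8206) = 5*0.8206 - 13 = -8.897
Step 3: Compute Lagrangian.
L = -0.5245 + 8*-8.897 = -71.7005


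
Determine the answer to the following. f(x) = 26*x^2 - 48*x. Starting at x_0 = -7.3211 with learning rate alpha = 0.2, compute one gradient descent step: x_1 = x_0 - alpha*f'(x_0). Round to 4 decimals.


We compute the gradient at x_0 and apply the update.
f'(x) = 52*x - 48
f'(-7.3211) = 52*-7.3211 - 48 = -428.6972
x_1 = -7.3211 - 0.2*-428.6972 = 78.4183


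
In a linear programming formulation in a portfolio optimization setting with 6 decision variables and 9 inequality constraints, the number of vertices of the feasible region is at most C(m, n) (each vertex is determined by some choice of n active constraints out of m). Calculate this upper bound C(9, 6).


Each vertex corresponds to some choice of n active constraints out of m, so the number of vertices is at most C(m, n) = m! / (n!(m-n)!).
m = 9, n = 6
Numerator: 9 * 8 * 7 * 6 * 5 * 4
Denominator: 6! = 720
C(9, 6) = 84


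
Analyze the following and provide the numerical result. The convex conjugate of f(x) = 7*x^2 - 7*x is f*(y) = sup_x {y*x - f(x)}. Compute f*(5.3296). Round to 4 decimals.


f*(y) = sup_x {y*x - a*x^2 - b*x} = sup_x {(y-b)*x - a*x^2}
FOC: (y - b) - 2a*x = 0 => x* = (y - b)/(2a)
x* = (5.3296 + 7)/(2*7) = 0.8807
f*(5.3296) = (y-b)^2/(4a) = (5.3296 + 7)^2/(4*7)
= 152.019/28 = 5.4293


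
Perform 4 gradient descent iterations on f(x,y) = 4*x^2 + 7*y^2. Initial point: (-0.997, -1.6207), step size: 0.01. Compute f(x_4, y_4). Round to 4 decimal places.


Gradient descent on f(x,y) = 4*x^2 + 7*y^2.
Starting point: (-0.997, -1.6207), alpha = 0.01
Step 1: grad_x = 2*4*-0.997 = -7.976, grad_y = 2*7*-1.6207 = -22.6898
  x_1 = -0.997 - 0.01*-7.976 = -0.9172
  y_1 = -1.6207 - 0.01*-22.6898 = -1.3938
Step 2: grad_x = 2*4*-0.9172 = -7.3379, grad_y = 2*7*-1.3938 = -19.5132
  x_2 = -0.9172 - 0.01*-7.3379 = -0.8439
  y_2 = -1.3938 - 0.01*-19.5132 = -1.1987
Step 3: grad_x = 2*4*-0.8439 = -6.7509, grad_y = 2*7*-1.1987 = -16.7814
  x_3 = -0.8439 - 0.01*-6.7509 = -0.7764
  y_3 = -1.1987 - 0.01*-16.7814 = -1.0309
Step 4: grad_x = 2*4*-0.7764 = -6.2108, grad_y = 2*7*-1.0309 = -14.432
  x_4 = -0.7764 - 0.01*-6.2108 = -0.7142
  y_4 = -1.0309 - 0.01*-14.432 = -0.8865
f(-0.7142, -0.8865) = 4*(-0.7142)^2 + 7*(-0.8865)^2 = 7.5422


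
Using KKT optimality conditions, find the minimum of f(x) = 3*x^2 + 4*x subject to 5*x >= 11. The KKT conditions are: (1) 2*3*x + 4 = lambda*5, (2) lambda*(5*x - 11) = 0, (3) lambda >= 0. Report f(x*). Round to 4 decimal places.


Step 1: Try lambda = 0 (constraint inactive).
x_unc = -4/(2*3) = -0.6667
Check: 5*-0.6667 = -3.3335 < 11 -- violated!
Step 2: Constraint must be active: 5*x = 11
x* = 11/5 = 2.2
lambda = (2*3*2.2 + 4)/5 = 3.44
Step 3: Compute optimal value.
f(x*) = 3*2.2^2 + 4*2.2 = 23.32


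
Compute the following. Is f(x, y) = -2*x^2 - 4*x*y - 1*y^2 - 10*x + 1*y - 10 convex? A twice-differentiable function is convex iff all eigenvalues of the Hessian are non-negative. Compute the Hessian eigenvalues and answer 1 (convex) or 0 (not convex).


The Hessian of f(x,y) = -2*x^2 - 4*x*y - 1*y^2 - 10*x + 1*y - 10 is:
H = [[-4, -4], [-4, -2]]
Trace = -4 - 2 = -6
Determinant = -4*-2 - (-4)^2 = -8
Discriminant = (-6)^2 - 4*-8 = 68.0
Eigenvalues: lambda_1 = -7.1231, lambda_2 = 1.1231
The function is not convex.

0


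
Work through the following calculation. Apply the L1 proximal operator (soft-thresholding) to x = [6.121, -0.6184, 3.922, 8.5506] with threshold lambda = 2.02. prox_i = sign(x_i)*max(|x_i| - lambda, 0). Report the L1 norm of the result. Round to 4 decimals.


Soft-thresholding with lambda = 2.02:
prox(6.121) = sign(6.121)*max(|6.121| - 2.02, 0) = 4.101
prox(-0.6184) = sign(-0.6184)*max(|-0.6184| - 2.02, 0) = 0.0
prox(3.922) = sign(3.922)*max(|3.922| - 2.02, 0) = 1.902
prox(8.5506) = sign(8.5506)*max(|8.5506| - 2.02, 0) = 6.5306
prox(x) = [4.101, 0.0, 1.902, 6.5306]
||prox(x)||_1 = 4.101 + 0.0 + 1.902 + 6.5306 = 12.5336


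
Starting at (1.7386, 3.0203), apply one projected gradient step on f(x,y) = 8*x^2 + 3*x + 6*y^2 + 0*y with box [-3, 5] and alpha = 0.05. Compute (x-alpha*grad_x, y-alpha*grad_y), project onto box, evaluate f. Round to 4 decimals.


Step 1: Compute gradient at (1.7386, 3.0203).
grad_x = 2*8*1.7386 + 3 = 30.8176
grad_y = 2*6*3.0203 + 0 = 36.2436
Step 2: Gradient step.
x_raw = 1.7386 - 0.05*30.8176 = 0.1977
y_raw = 3.0203 - 0.05*36.2436 = 1.2081
Step 3: Project onto [-3, 5].
x_proj = clip(0.1977) = 0.1977
y_proj = clip(1.2081) = 1.2081
Step 4: Evaluate f.
f(0.1977, 1.2081) = 9.6632


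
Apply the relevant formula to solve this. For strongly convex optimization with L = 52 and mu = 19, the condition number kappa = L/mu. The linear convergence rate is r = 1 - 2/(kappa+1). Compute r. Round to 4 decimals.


Step 1: Compute the condition number.
kappa = L/mu = 52/19 = 2.7368
Step 2: Compute the convergence rate.
r = 1 - 2/(kappa + 1) = 1 - 2*mu/(L + mu) = (L - mu)/(L + mu) = 33/71 = 0.4648


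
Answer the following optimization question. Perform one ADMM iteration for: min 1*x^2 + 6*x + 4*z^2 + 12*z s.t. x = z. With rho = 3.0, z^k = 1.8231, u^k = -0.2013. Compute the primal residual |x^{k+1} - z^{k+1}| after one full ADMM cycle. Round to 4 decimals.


ADMM iteration with rho = 3.0, z^k = 1.8231, u^k = -0.2013
Step 1: x-update.
Minimize 1*x^2 + 6*x + (3.0/2)*(x - 1.8231 - 0.2013)^2
FOC: (2*1 + 3.0)*x = -6 + 3.0*(1.8231 + 0.2013)
x^{k+1} = 0.0146
Step 2: z-update.
Minimize 4*z^2 + 12*z + (3.0/2)*(0.0146 - z - 0.2013)^2
FOC: (2*4 + 3.0)*z = -12 + 3.0*(0.0146 - 0.2013)
z^{k+1} = -1.1418
Step 3: u-update.
u^{k+1} = -0.2013 + 0.0146 + 1.1418 = 0.9552
Step 4: Primal residual = |0.0146 + 1.1418| = 1.1565


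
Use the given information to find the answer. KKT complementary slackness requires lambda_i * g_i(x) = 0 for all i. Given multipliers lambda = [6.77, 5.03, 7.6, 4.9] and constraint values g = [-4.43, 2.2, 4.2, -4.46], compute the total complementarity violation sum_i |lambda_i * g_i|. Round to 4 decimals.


KKT complementary slackness check:
lambda_1 * g_1 = 6.77 * -4.43 = -29.9911
lambda_2 * g_2 = 5.03 * 2.2 = 11.066
lambda_3 * g_3 = 7.6 * 4.2 = 31.92
lambda_4 * g_4 = 4.9 * -4.46 = -21.854
Total violation = 29.9911 + 11.066 + 31.92 + 21.854 = 94.8311


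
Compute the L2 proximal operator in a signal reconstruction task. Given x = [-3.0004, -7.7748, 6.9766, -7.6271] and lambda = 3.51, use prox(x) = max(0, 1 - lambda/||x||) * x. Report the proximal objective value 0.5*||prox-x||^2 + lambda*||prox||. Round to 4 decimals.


Step 1: Compute ||x||.
||x|| = 13.2776
Step 2: Compute scaling factor.
scale = max(0, 1 - 3.51/13.2776) = 0.7356
Step 3: prox(x) = [-2.2072, -5.7195, 5.1323, -5.6108]
||prox(x)|| = 9.7676
Step 4: Proximal objective.
0.5*||prox-x||^2 = 6.1601
lambda*||prox|| = 34.2843
Total = 40.4444


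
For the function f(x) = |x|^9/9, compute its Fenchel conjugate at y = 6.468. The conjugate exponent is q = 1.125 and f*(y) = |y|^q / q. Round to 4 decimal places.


The conjugate exponent q satisfies 1/p + 1/q = 1.
p = 9, so q = 9/(9 - 1) = 1.125
|y|^q = 6.468^1.125 = 8.168
f*(6.468) = 8.168 / 1.125 = 7.2605


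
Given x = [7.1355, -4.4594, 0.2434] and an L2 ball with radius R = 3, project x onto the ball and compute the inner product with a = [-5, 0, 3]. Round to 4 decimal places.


Step 1: Compute ||x|| (intermediates to 6 decimals).
||x|| = sqrt(7.1355^2 + (-4.4594)^2 + 0.2434^2) = 8.417889
Step 2: Project.
Since ||x|| > R, scale = R/||x|| = 3/8.417889 = 0.356384, proj(x) = scale * x
proj(x) = [2.542978, -1.589259, 0.086744]
Step 3: Dot product.
a^T * proj(x) = -5*2.542978 + 0*(-1.589259) + 3*0.086744 = -12.4547


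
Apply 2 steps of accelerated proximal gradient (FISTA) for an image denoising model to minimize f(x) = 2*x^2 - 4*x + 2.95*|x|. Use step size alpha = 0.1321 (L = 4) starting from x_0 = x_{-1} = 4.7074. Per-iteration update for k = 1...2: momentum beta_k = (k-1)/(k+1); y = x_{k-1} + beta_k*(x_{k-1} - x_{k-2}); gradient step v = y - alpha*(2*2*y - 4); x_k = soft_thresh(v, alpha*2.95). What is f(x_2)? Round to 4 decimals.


FISTA on f(x) = 2*x^2 - 4*x + 2.95*|x|
L = 4, alpha = 0.1321
Iteration 1: beta = 0.0, y = 4.7074 + 0.0*(4.7074 - 4.7074) = 4.7074
  grad(y) = 14.8296, v = y - alpha*grad = 2.7484
  prox(v) = soft_thresh(2.7484, 0.3897) = 2.3587
Iteration 2: beta = 0.3333, y = 2.3587 + 0.3333*(2.3587 - 4.7074) = 1.5758
  grad(y) = 2.3033, v = y - alpha*grad = 1.2716
  prox(v) = soft_thresh(1.2716, 0.3897) = 0.8819
f(x_2) = 2*0.8819^2 - 4*0.8819 + 2.95*|0.8819| = 0.6294


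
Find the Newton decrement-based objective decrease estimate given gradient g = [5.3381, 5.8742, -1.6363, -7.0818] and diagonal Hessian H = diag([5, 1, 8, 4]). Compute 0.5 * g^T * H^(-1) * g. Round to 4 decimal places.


Step 1: H is diagonal, so H^(-1) * g = [1.0676, 5.8742, -0.2045, -1.7705].
Step 2: g^T H^(-1) g = sum_i g_i^2 / H_ii
  = (5.3381)^2/5 + (5.8742)^2/1 + (-1.6363)^2/8 + (-7.0818)^2/4
  = 5.6991 + 34.5062 + 0.3347 + 12.538 = 53.0779
Step 3: Objective decrease = 0.5 * g^T H^(-1) g = 26.539
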